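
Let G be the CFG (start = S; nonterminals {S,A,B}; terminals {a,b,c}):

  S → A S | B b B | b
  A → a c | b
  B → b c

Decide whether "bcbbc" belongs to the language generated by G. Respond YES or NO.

Convert to CNF:
  S -> A S | B X3 | b
  A -> T0 T1 | b
  B -> T2 T1
  T0 -> a
  T1 -> c
  T2 -> b
  X3 -> T2 B

CYK table (by increasing span):
  cell(0,0) b: {A,S,T2}  orig:{A,S}
  cell(1,1) c: {T1}  orig:{}
  cell(2,2) b: {A,S,T2}  orig:{A,S}
  cell(3,3) b: {A,S,T2}  orig:{A,S}
  cell(4,4) c: {T1}  orig:{}
  cell(0,1) bc: {B}
  cell(1,2) cb: ∅
  cell(2,3) bb: {S}
  cell(3,4) bc: {B}
  cell(0,2) bcb: ∅
  cell(1,3) cbb: ∅
  cell(2,4) bbc: {X3}  orig:{}
  cell(0,3) bcbb: ∅
  cell(1,4) cbbc: ∅
  cell(0,4) bcbbc: {S}

S ∈ T[0,4] ⇒ YES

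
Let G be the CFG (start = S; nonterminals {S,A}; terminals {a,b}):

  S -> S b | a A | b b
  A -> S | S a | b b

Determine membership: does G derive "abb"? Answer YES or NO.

CNF form of G:
  S -> S T1 | T0 A | T1 T1
  A -> S T0 | S T1 | T0 A | T1 T1
  T0 -> a
  T1 -> b

Fill CYK table bottom-up:
  cell(0,0) a: {T0}  orig:{}
  cell(1,1) b: {T1}  orig:{}
  cell(2,2) b: {T1}  orig:{}
  cell(0,1) ab: ∅
  cell(1,2) bb: {A,S}
  cell(0,2) abb: {A,S}

S ∈ T[0,2] ⇒ YES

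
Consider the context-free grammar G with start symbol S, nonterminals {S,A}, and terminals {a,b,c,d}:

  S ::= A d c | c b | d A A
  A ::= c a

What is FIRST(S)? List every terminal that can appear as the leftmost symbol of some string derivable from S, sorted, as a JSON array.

FIRST sets, iterate to fixpoint:
iter 1:
  A via A→c a: +{c}
  S via S→A d c: +{c}
  S via S→d A A: +{d}
  S: {c,d}  A: {c}
iter 2: done
  S: {c,d}  A: {c}

FIRST(S) = ["c", "d"]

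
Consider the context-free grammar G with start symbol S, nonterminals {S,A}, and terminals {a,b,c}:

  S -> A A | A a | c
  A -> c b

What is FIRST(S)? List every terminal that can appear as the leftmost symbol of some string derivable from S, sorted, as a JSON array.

Compute FIRST by fixpoint:
[1]
  A via A→c b: +{c}
  S via S→A A: +{c}
  FIRST(S)={c}  FIRST(A)={c}
[2] — fixpoint
  FIRST(S)={c}  FIRST(A)={c}

FIRST(S) = ["c"]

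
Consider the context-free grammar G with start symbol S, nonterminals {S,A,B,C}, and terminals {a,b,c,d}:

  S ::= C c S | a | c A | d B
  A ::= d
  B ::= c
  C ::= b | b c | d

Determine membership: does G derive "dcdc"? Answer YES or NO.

CNF form of G:
  S -> C X3 | T1 A | T2 B | a
  A -> d
  B -> c
  C -> T0 T1 | b | d
  T0 -> b
  T1 -> c
  T2 -> d
  X3 -> T1 S

CYK fill:
  T[0,0] 'd' = {A,C,T2}  orig:{A,C}
  T[1,1] 'c' = {B,T1}  orig:{B}
  T[2,2] 'd' = {A,C,T2}  orig:{A,C}
  T[3,3] 'c' = {B,T1}  orig:{B}
  T[0,1] 'dc' = {S}
  T[1,2] 'cd' = {S}
  T[2,3] 'dc' = {S}
  T[0,2] 'dcd' = ∅
  T[1,3] 'cdc' = {X3}  orig:{}
  T[0,3] 'dcdc' = {S}

S ∈ T[0,3] ⇒ YES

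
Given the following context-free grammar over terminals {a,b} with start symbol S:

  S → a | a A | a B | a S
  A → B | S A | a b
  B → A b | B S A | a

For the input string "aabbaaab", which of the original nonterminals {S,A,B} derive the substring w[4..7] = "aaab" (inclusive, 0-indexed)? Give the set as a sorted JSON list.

Convert to CNF:
  S -> T1 A | T1 B | T1 S | a
  A -> A T0 | B X2 | S A | T1 T0 | a
  B -> A T0 | B X3 | a
  T0 -> b
  T1 -> a
  X2 -> S A
  X3 -> S A

CYK fill (cells [i..j] with 4 ≤ i ≤ j ≤ 7 only):
  [4..4]={A,B,S,T1}  "a"  orig:{A,B,S}
  [5..5]={A,B,S,T1}  "a"  orig:{A,B,S}
  [6..6]={A,B,S,T1}  "a"  orig:{A,B,S}
  [7..7]={T0}  "b"  orig:{}
  [4..5]={A,S,X2,X3}  "aa"  orig:{A,S}
  [5..6]={A,S,X2,X3}  "aa"  orig:{A,S}
  [6..7]={A,B}  "ab"
  [4..6]={A,B,S,X2,X3}  "aaa"  orig:{A,B,S}
  [5..7]={A,B,S,X2,X3}  "aab"  orig:{A,B,S}
  [4..7]={A,B,S,X2,X3}  "aaab"  orig:{A,B,S}

Original NTs in T[4,7] deriving "aaab": ["A", "B", "S"]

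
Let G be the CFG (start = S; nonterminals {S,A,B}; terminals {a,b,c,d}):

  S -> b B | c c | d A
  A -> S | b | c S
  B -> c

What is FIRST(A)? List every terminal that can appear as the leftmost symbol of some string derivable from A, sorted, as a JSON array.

FIRST iteration:
pass 1:
  A via A→b: +{b}
  A via A→c S: +{c}
  B via B→c: +{c}
  S via S→b B: +{b}
  S via S→c c: +{c}
  S via S→d A: +{d}
  FIRST(S)={b,c,d}  FIRST(A)={b,c}  FIRST(B)={c}
pass 2:
  A via A→S: +{d}
  FIRST(S)={b,c,d}  FIRST(A)={b,c,d}  FIRST(B)={c}
pass 3: — fixpoint
  FIRST(S)={b,c,d}  FIRST(A)={b,c,d}  FIRST(B)={c}

FIRST(A) = ["b", "c", "d"]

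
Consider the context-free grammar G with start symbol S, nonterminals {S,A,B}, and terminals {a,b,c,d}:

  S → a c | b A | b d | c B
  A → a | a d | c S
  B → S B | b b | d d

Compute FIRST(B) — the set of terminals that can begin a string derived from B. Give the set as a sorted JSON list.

FIRST iteration:
iter 1:
  A via A→a: +{a}
  A via A→c S: +{c}
  B via B→b b: +{b}
  B via B→d d: +{d}
  S via S→a c: +{a}
  S via S→b A: +{b}
  S via S→c B: +{c}
  FIRST[S]={a,b,c}  FIRST[A]={a,c}  FIRST[B]={b,d}
iter 2:
  B via B→S B: +{a,c}
  FIRST[S]={a,b,c}  FIRST[A]={a,c}  FIRST[B]={a,b,c,d}
iter 3: — fixpoint
  FIRST[S]={a,b,c}  FIRST[A]={a,c}  FIRST[B]={a,b,c,d}

FIRST(B) = ["a", "b", "c", "d"]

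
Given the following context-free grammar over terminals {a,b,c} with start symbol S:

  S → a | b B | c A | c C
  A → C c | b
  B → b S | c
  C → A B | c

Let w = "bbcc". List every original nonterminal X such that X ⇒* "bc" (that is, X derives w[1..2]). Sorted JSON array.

CNF form of G:
  S -> T0 A | T0 C | T1 B | a
  A -> C T0 | b
  B -> T1 S | c
  C -> A B | c
  T0 -> c
  T1 -> b

CYK fill, restricted to cells inside w[1..2]:
  T[1,1] 'b' = {A,T1}  orig:{A}
  T[2,2] 'c' = {B,C,T0}  orig:{B,C}
  T[1,2] 'bc' = {C,S}

Original NTs in T[1,2] deriving "bc": ["C", "S"]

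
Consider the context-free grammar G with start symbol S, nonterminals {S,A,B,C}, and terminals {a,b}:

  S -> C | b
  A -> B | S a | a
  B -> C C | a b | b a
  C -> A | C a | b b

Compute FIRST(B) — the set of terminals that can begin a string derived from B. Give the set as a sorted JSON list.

FIRST iteration:
round 1:
  A via A→a: +{a}
  B via B→a b: +{a}
  B via B→b a: +{b}
  C via C→A: +{a}
  C via C→b b: +{b}
  S via S→C: +{a,b}
  FIRST(S)={a,b}  FIRST(A)={a}  FIRST(B)={a,b}  FIRST(C)={a,b}
round 2:
  A via A→B: +{b}
  FIRST(S)={a,b}  FIRST(A)={a,b}  FIRST(B)={a,b}  FIRST(C)={a,b}
round 3: done
  FIRST(S)={a,b}  FIRST(A)={a,b}  FIRST(B)={a,b}  FIRST(C)={a,b}

FIRST(B) = ["a", "b"]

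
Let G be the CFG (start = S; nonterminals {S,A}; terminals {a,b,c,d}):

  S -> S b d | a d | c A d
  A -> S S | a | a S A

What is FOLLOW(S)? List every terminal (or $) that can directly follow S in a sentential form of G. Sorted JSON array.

FIRST iteration:
pass 1:
  A via A→a: +{a}
  S via S→a d: +{a}
  S via S→c A d: +{c}
  S: {a,c}  A: {a}
pass 2:
  A via A→S S: +{c}
  S: {a,c}  A: {a,c}
pass 3: (stable)
  S: {a,c}  A: {a,c}

Compute FOLLOW by fixpoint:
FOLLOW(S) := {$}
iter 1:
  A→S S: FOLLOW(S) ⊇ FIRST(S) = {a,c}; new: +{a,c}
  S→S b d: FOLLOW(S) ⊇ FIRST(b) = {b}; new: +{b}
  S→c A d: FOLLOW(A) ⊇ FIRST(d) = {d}; new: +{d}
  FOLLOW[S]={$,a,b,c}  FOLLOW[A]={d}
iter 2:
  A→S S: FOLLOW(S) ⊇ FOLLOW(A) ⊇ {d}; new: +{d}
  FOLLOW[S]={$,a,b,c,d}  FOLLOW[A]={d}
iter 3: (no change)
  FOLLOW[S]={$,a,b,c,d}  FOLLOW[A]={d}

FOLLOW(S) = ["$", "a", "b", "c", "d"]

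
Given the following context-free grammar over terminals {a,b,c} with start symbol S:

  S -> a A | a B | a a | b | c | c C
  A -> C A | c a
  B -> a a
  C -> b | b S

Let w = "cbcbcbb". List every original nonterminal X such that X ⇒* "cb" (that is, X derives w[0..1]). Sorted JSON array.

CNF form of G:
  S -> T0 C | T1 A | T1 B | T1 T1 | b | c
  A -> C A | T0 T1
  B -> T1 T1
  C -> T2 S | b
  T0 -> c
  T1 -> a
  T2 -> b

CYK fill, restricted to cells inside w[0..1]:
  [0..0]={S,T0}  "c"  orig:{S}
  [1..1]={C,S,T2}  "b"  orig:{C,S}
  [0..1]={S}  "cb"

Original NTs in T[0,1] deriving "cb": ["S"]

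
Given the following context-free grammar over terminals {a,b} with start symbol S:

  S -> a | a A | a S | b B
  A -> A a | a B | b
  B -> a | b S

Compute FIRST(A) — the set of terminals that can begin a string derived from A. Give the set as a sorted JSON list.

FIRST sets, iterate to fixpoint:
iter 1:
  A via A→a B: +{a}
  A via A→b: +{b}
  B via B→a: +{a}
  B via B→b S: +{b}
  S via S→a: +{a}
  S via S→b B: +{b}
  S: {a,b}  A: {a,b}  B: {a,b}
iter 2: (no change)
  S: {a,b}  A: {a,b}  B: {a,b}

FIRST(A) = ["a", "b"]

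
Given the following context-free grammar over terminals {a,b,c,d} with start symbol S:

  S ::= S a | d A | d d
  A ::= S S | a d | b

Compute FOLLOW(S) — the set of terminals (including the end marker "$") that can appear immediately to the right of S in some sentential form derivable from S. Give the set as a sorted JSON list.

FIRST sets, iterate to fixpoint:
pass 1:
  A via A→a d: +{a}
  A via A→b: +{b}
  S via S→d A: +{d}
  FIRST[S]={d}  FIRST[A]={a,b}
pass 2:
  A via A→S S: +{d}
  FIRST[S]={d}  FIRST[A]={a,b,d}
pass 3: done
  FIRST[S]={d}  FIRST[A]={a,b,d}

Compute FOLLOW by fixpoint:
initialize: $ ∈ FOLLOW(S)
round 1:
  A→S S: FOLLOW(S) ⊇ FIRST(S) = {d}; new: +{d}
  S→S a: FOLLOW(S) ⊇ FIRST(a) = {a}; new: +{a}
  S→d A: FOLLOW(A) ⊇ FOLLOW(S) ⊇ {$,a,d}; new: +{$,a,d}
  FOLLOW(S)={$,a,d}  FOLLOW(A)={$,a,d}
round 2: (no change)
  FOLLOW(S)={$,a,d}  FOLLOW(A)={$,a,d}

FOLLOW(S) = ["$", "a", "d"]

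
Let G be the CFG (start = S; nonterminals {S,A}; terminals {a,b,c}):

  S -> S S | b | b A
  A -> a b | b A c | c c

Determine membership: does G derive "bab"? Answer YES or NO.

Convert to CNF:
  S -> S S | T1 A | b
  A -> T0 T1 | T1 X3 | T2 T2
  T0 -> a
  T1 -> b
  T2 -> c
  X3 -> A T2

CYK table (by increasing span):
  cell(0,0) b: {S,T1}  orig:{S}
  cell(1,1) a: {T0}  orig:{}
  cell(2,2) b: {S,T1}  orig:{S}
  cell(0,1) ba: ∅
  cell(1,2) ab: {A}
  cell(0,2) bab: {S}

S ∈ T[0,2] ⇒ YES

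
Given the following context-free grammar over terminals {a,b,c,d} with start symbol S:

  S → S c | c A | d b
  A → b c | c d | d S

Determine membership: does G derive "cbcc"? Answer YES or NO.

Convert to CNF:
  S -> S T1 | T1 A | T2 T0
  A -> T0 T1 | T1 T2 | T2 S
  T0 -> b
  T1 -> c
  T2 -> d

Fill CYK table bottom-up:
  cell(0,0) c: {T1}  orig:{}
  cell(1,1) b: {T0}  orig:{}
  cell(2,2) c: {T1}  orig:{}
  cell(3,3) c: {T1}  orig:{}
  cell(0,1) cb: ∅
  cell(1,2) bc: {A}
  cell(2,3) cc: ∅
  cell(0,2) cbc: {S}
  cell(1,3) bcc: ∅
  cell(0,3) cbcc: {S}

S ∈ T[0,3] ⇒ YES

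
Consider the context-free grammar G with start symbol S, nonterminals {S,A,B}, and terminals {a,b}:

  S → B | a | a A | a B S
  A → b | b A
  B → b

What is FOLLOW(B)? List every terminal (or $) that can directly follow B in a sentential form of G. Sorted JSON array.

Compute FIRST by fixpoint:
round 1:
  A via A→b: +{b}
  B via B→b: +{b}
  S via S→B: +{b}
  S via S→a: +{a}
  S: {a,b}  A: {b}  B: {b}
round 2: done
  S: {a,b}  A: {b}  B: {b}

Compute FOLLOW by fixpoint:
initialize: $ ∈ FOLLOW(S)
iter 1:
  S→B: FOLLOW(B) ⊇ FOLLOW(S) ⊇ {$}; new: +{$}
  S→a A: FOLLOW(A) ⊇ FOLLOW(S) ⊇ {$}; new: +{$}
  S→a B S: FOLLOW(B) ⊇ FIRST(S) = {a,b}; new: +{a,b}
  FOLLOW(S)={$}  FOLLOW(A)={$}  FOLLOW(B)={$,a,b}
iter 2: (no change)
  FOLLOW(S)={$}  FOLLOW(A)={$}  FOLLOW(B)={$,a,b}

FOLLOW(B) = ["$", "a", "b"]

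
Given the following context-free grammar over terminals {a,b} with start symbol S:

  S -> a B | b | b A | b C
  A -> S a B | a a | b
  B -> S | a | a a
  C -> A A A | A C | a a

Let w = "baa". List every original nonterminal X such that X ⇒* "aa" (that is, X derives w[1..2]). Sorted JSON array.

CNF form of G:
  S -> T0 B | T1 A | T1 C | b
  A -> S X2 | T0 T0 | b
  B -> T0 B | T0 T0 | T1 A | T1 C | a | b
  C -> A C | A X3 | T0 T0
  T0 -> a
  T1 -> b
  X2 -> T0 B
  X3 -> A A

CYK fill, restricted to cells inside w[1..2]:
  cell(1,1) a: {B,T0}  orig:{B}
  cell(2,2) a: {B,T0}  orig:{B}
  cell(1,2) aa: {A,B,C,S,X2}  orig:{A,B,C,S}

Original NTs in T[1,2] deriving "aa": ["A", "B", "C", "S"]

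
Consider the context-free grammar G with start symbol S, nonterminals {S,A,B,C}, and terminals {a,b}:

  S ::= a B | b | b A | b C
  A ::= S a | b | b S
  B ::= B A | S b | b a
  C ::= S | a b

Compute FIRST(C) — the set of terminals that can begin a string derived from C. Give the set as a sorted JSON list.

Compute FIRST by fixpoint:
[1]
  A via A→b: +{b}
  B via B→b a: +{b}
  C via C→a b: +{a}
  S via S→a B: +{a}
  S via S→b: +{b}
  S: {a,b}  A: {b}  B: {b}  C: {a}
[2]
  A via A→S a: +{a}
  B via B→S b: +{a}
  C via C→S: +{b}
  S: {a,b}  A: {a,b}  B: {a,b}  C: {a,b}
[3] (stable)
  S: {a,b}  A: {a,b}  B: {a,b}  C: {a,b}

FIRST(C) = ["a", "b"]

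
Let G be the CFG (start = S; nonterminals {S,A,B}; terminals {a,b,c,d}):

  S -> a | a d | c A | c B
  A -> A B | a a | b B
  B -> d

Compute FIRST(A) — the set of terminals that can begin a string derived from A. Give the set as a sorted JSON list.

Compute FIRST by fixpoint:
round 1:
  A via A→a a: +{a}
  A via A→b B: +{b}
  B via B→d: +{d}
  S via S→a: +{a}
  S via S→c A: +{c}
  FIRST(S)={a,c}  FIRST(A)={a,b}  FIRST(B)={d}
round 2: — fixpoint
  FIRST(S)={a,c}  FIRST(A)={a,b}  FIRST(B)={d}

FIRST(A) = ["a", "b"]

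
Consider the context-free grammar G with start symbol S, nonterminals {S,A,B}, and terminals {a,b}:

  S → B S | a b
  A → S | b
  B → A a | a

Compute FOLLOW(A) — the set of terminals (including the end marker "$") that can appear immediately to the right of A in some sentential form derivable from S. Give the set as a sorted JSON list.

Compute FIRST by fixpoint:
iter 1:
  A via A→b: +{b}
  B via B→A a: +{b}
  B via B→a: +{a}
  S via S→B S: +{a,b}
  FIRST[S]={a,b}  FIRST[A]={b}  FIRST[B]={a,b}
iter 2:
  A via A→S: +{a}
  FIRST[S]={a,b}  FIRST[A]={a,b}  FIRST[B]={a,b}
iter 3: (stable)
  FIRST[S]={a,b}  FIRST[A]={a,b}  FIRST[B]={a,b}

Compute FOLLOW by fixpoint:
seed FOLLOW(S) with $
[1]
  B→A a: FOLLOW(A) ⊇ FIRST(a) = {a}; new: +{a}
  S→B S: FOLLOW(B) ⊇ FIRST(S) = {a,b}; new: +{a,b}
  FOLLOW[S]={$}  FOLLOW[A]={a}  FOLLOW[B]={a,b}
[2]
  A→S: FOLLOW(S) ⊇ FOLLOW(A) ⊇ {a}; new: +{a}
  FOLLOW[S]={$,a}  FOLLOW[A]={a}  FOLLOW[B]={a,b}
[3] — fixpoint
  FOLLOW[S]={$,a}  FOLLOW[A]={a}  FOLLOW[B]={a,b}

FOLLOW(A) = ["a"]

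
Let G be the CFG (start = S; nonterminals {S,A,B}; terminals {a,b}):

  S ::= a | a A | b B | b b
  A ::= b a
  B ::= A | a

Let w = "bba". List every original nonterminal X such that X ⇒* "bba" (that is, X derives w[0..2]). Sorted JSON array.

Convert to CNF:
  S -> T0 B | T0 T0 | T1 A | a
  A -> T0 T1
  B -> T0 T1 | a
  T0 -> b
  T1 -> a

CYK table (by increasing span) — only the sub-triangle for w[0..2]:
  [0..0]={T0}  "b"  orig:{}
  [1..1]={T0}  "b"  orig:{}
  [2..2]={B,S,T1}  "a"  orig:{B,S}
  [0..1]={S}  "bb"
  [1..2]={A,B,S}  "ba"
  [0..2]={S}  "bba"

Original NTs in T[0,2] deriving "bba": ["S"]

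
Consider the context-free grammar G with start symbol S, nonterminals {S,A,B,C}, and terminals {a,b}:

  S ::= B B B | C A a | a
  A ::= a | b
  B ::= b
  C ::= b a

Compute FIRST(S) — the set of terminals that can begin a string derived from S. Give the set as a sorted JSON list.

FIRST iteration:
[1]
  A via A→a: +{a}
  A via A→b: +{b}
  B via B→b: +{b}
  C via C→b a: +{b}
  S via S→B B B: +{b}
  S via S→a: +{a}
  FIRST[S]={a,b}  FIRST[A]={a,b}  FIRST[B]={b}  FIRST[C]={b}
[2] done
  FIRST[S]={a,b}  FIRST[A]={a,b}  FIRST[B]={b}  FIRST[C]={b}

FIRST(S) = ["a", "b"]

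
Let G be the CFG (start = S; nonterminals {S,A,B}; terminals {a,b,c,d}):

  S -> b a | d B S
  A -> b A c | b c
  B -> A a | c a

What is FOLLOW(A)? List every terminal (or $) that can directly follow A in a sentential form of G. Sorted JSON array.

FIRST sets, iterate to fixpoint:
[1]
  A via A→b A c: +{b}
  B via B→A a: +{b}
  B via B→c a: +{c}
  S via S→b a: +{b}
  S via S→d B S: +{d}
  FIRST[S]={b,d}  FIRST[A]={b}  FIRST[B]={b,c}
[2] — fixpoint
  FIRST[S]={b,d}  FIRST[A]={b}  FIRST[B]={b,c}

FOLLOW sets:
FOLLOW(S) := {$}
pass 1:
  A→b A c: FOLLOW(A) ⊇ FIRST(c) = {c}; new: +{c}
  B→A a: FOLLOW(A) ⊇ FIRST(a) = {a}; new: +{a}
  S→d B S: FOLLOW(B) ⊇ FIRST(S) = {b,d}; new: +{b,d}
  S: {$}  A: {a,c}  B: {b,d}
pass 2: done
  S: {$}  A: {a,c}  B: {b,d}

FOLLOW(A) = ["a", "c"]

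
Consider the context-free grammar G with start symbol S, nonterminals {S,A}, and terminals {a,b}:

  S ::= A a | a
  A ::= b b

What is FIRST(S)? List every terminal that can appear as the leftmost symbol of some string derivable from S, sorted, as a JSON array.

FIRST sets, iterate to fixpoint:
round 1:
  A via A→b b: +{b}
  S via S→A a: +{b}
  S via S→a: +{a}
  FIRST[S]={a,b}  FIRST[A]={b}
round 2: (stable)
  FIRST[S]={a,b}  FIRST[A]={b}

FIRST(S) = ["a", "b"]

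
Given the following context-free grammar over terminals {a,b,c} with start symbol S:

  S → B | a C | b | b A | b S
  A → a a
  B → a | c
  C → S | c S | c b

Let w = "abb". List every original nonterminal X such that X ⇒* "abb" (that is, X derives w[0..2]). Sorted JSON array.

CNF form of G:
  S -> T0 C | T1 A | T1 S | a | b | c
  A -> T0 T0
  B -> a | c
  C -> T0 C | T1 A | T1 S | T2 S | T2 T1 | a | b | c
  T0 -> a
  T1 -> b
  T2 -> c

Fill CYK table bottom-up (cells [i..j] with 0 ≤ i ≤ j ≤ 2 only):
  cell(0,0) a: {B,C,S,T0}  orig:{B,C,S}
  cell(1,1) b: {C,S,T1}  orig:{C,S}
  cell(2,2) b: {C,S,T1}  orig:{C,S}
  cell(0,1) ab: {C,S}
  cell(1,2) bb: {C,S}
  cell(0,2) abb: {C,S}

Original NTs in T[0,2] deriving "abb": ["C", "S"]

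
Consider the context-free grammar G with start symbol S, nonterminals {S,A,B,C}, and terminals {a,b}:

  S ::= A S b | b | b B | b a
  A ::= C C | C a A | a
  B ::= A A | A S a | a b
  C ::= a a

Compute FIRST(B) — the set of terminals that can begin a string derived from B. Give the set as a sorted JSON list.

FIRST sets, iterate to fixpoint:
[1]
  A via A→a: +{a}
  B via B→A A: +{a}
  C via C→a a: +{a}
  S via S→A S b: +{a}
  S via S→b: +{b}
  S: {a,b}  A: {a}  B: {a}  C: {a}
[2] (stable)
  S: {a,b}  A: {a}  B: {a}  C: {a}

FIRST(B) = ["a"]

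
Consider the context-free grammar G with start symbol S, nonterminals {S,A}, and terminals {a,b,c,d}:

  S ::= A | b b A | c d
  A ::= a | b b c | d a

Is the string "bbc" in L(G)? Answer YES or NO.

Convert to CNF:
  S -> T0 X5 | T0 X6 | T1 T2 | T2 T3 | a
  A -> T0 X4 | T2 T3 | a
  T0 -> b
  T1 -> c
  T2 -> d
  T3 -> a
  X4 -> T0 T1
  X5 -> T0 A
  X6 -> T0 T1

CYK table (by increasing span):
  T[0,0] 'b' = {T0}  orig:{}
  T[1,1] 'b' = {T0}  orig:{}
  T[2,2] 'c' = {T1}  orig:{}
  T[0,1] 'bb' = ∅
  T[1,2] 'bc' = {X4,X6}  orig:{}
  T[0,2] 'bbc' = {A,S}

S ∈ T[0,2] ⇒ YES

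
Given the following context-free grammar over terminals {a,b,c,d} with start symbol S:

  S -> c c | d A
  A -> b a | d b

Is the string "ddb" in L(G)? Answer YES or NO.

CNF form of G:
  S -> T2 A | T3 T3
  A -> T0 T1 | T2 T0
  T0 -> b
  T1 -> a
  T2 -> d
  T3 -> c

CYK table (by increasing span):
  [0..0]={T2}  "d"  orig:{}
  [1..1]={T2}  "d"  orig:{}
  [2..2]={T0}  "b"  orig:{}
  [0..1]=∅  "dd"
  [1..2]={A}  "db"
  [0..2]={S}  "ddb"

S ∈ T[0,2] ⇒ YES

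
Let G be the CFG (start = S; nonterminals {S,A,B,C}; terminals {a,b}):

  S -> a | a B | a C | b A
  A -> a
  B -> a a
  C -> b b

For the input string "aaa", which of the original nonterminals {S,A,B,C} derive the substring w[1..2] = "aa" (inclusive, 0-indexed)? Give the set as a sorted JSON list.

CNF form of G:
  S -> T0 B | T0 C | T1 A | a
  A -> a
  B -> T0 T0
  C -> T1 T1
  T0 -> a
  T1 -> b

CYK table (by increasing span), restricted to cells inside w[1..2]:
  T[1,1] 'a' = {A,S,T0}  orig:{A,S}
  T[2,2] 'a' = {A,S,T0}  orig:{A,S}
  T[1,2] 'aa' = {B}

Original NTs in T[1,2] deriving "aa": ["B"]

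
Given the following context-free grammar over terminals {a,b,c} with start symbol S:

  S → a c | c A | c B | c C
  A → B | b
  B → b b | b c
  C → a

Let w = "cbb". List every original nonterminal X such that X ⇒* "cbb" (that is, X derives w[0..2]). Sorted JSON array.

CNF form of G:
  S -> T1 A | T1 B | T1 C | T2 T1
  A -> T0 T0 | T0 T1 | b
  B -> T0 T0 | T0 T1
  C -> a
  T0 -> b
  T1 -> c
  T2 -> a

CYK table (by increasing span), restricted to cells inside w[0..2]:
  T[0,0] 'c' = {T1}  orig:{}
  T[1,1] 'b' = {A,T0}  orig:{A}
  T[2,2] 'b' = {A,T0}  orig:{A}
  T[0,1] 'cb' = {S}
  T[1,2] 'bb' = {A,B}
  T[0,2] 'cbb' = {S}

Original NTs in T[0,2] deriving "cbb": ["S"]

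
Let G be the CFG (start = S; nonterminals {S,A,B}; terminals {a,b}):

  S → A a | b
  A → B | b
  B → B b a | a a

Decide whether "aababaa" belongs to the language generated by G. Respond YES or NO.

Convert to CNF:
  S -> A T1 | b
  A -> B X2 | T1 T1 | b
  B -> B X3 | T1 T1
  T0 -> b
  T1 -> a
  X2 -> T0 T1
  X3 -> T0 T1

Fill CYK table bottom-up:
  cell(0,0) a: {T1}  orig:{}
  cell(1,1) a: {T1}  orig:{}
  cell(2,2) b: {A,S,T0}  orig:{A,S}
  cell(3,3) a: {T1}  orig:{}
  cell(4,4) b: {A,S,T0}  orig:{A,S}
  cell(5,5) a: {T1}  orig:{}
  cell(6,6) a: {T1}  orig:{}
  cell(0,1) aa: {A,B}
  cell(1,2) ab: ∅
  cell(2,3) ba: {S,X2,X3}  orig:{S}
  cell(3,4) ab: ∅
  cell(4,5) ba: {S,X2,X3}  orig:{S}
  cell(5,6) aa: {A,B}
  cell(0,2) aab: ∅
  cell(1,3) aba: ∅
  cell(2,4) bab: ∅
  cell(3,5) aba: ∅
  cell(4,6) baa: ∅
  cell(0,3) aaba: {A,B}
  cell(1,4) abab: ∅
  cell(2,5) baba: ∅
  cell(3,6) abaa: ∅
  cell(0,4) aabab: ∅
  cell(1,5) ababa: ∅
  cell(2,6) babaa: ∅
  cell(0,5) aababa: {A,B}
  cell(1,6) ababaa: ∅
  cell(0,6) aababaa: {S}

S ∈ T[0,6] ⇒ YES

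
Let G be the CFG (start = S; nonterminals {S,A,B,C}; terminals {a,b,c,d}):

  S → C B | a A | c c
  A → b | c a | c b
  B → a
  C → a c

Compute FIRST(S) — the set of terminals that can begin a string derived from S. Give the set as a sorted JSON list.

FIRST sets, iterate to fixpoint:
round 1:
  A via A→b: +{b}
  A via A→c a: +{c}
  B via B→a: +{a}
  C via C→a c: +{a}
  S via S→C B: +{a}
  S via S→c c: +{c}
  S: {a,c}  A: {b,c}  B: {a}  C: {a}
round 2: (stable)
  S: {a,c}  A: {b,c}  B: {a}  C: {a}

FIRST(S) = ["a", "c"]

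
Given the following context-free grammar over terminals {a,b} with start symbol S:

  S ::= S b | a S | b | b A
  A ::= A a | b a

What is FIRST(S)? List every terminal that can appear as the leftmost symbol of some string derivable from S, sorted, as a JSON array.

Compute FIRST by fixpoint:
pass 1:
  A via A→b a: +{b}
  S via S→a S: +{a}
  S via S→b: +{b}
  S: {a,b}  A: {b}
pass 2: — fixpoint
  S: {a,b}  A: {b}

FIRST(S) = ["a", "b"]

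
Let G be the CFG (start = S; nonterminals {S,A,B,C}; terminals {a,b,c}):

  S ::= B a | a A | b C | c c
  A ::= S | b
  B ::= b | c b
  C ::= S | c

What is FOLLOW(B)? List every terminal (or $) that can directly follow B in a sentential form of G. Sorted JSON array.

FIRST iteration:
iter 1:
  A via A→b: +{b}
  B via B→b: +{b}
  B via B→c b: +{c}
  C via C→c: +{c}
  S via S→B a: +{b,c}
  S via S→a A: +{a}
  S: {a,b,c}  A: {b}  B: {b,c}  C: {c}
iter 2:
  A via A→S: +{a,c}
  C via C→S: +{a,b}
  S: {a,b,c}  A: {a,b,c}  B: {b,c}  C: {a,b,c}
iter 3: (no change)
  S: {a,b,c}  A: {a,b,c}  B: {b,c}  C: {a,b,c}

FOLLOW iteration:
seed FOLLOW(S) with $
iter 1:
  S→B a: FOLLOW(B) ⊇ FIRST(a) = {a}; new: +{a}
  S→a A: FOLLOW(A) ⊇ FOLLOW(S) ⊇ {$}; new: +{$}
  S→b C: FOLLOW(C) ⊇ FOLLOW(S) ⊇ {$}; new: +{$}
  FOLLOW(S)={$}  FOLLOW(A)={$}  FOLLOW(B)={a}  FOLLOW(C)={$}
iter 2: — fixpoint
  FOLLOW(S)={$}  FOLLOW(A)={$}  FOLLOW(B)={a}  FOLLOW(C)={$}

FOLLOW(B) = ["a"]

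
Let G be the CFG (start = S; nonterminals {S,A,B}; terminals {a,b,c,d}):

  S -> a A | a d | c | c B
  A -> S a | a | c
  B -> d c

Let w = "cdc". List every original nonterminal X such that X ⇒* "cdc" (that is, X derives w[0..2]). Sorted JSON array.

CNF form of G:
  S -> T0 A | T0 T1 | T2 B | c
  A -> S T0 | a | c
  B -> T1 T2
  T0 -> a
  T1 -> d
  T2 -> c

CYK fill (cells [i..j] with 0 ≤ i ≤ j ≤ 2 only):
  cell(0,0) c: {A,S,T2}  orig:{A,S}
  cell(1,1) d: {T1}  orig:{}
  cell(2,2) c: {A,S,T2}  orig:{A,S}
  cell(0,1) cd: ∅
  cell(1,2) dc: {B}
  cell(0,2) cdc: {S}

Original NTs in T[0,2] deriving "cdc": ["S"]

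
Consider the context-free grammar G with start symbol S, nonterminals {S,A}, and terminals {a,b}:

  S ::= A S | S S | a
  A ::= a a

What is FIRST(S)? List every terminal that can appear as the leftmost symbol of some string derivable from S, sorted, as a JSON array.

FIRST iteration:
[1]
  A via A→a a: +{a}
  S via S→A S: +{a}
  FIRST(S)={a}  FIRST(A)={a}
[2] (stable)
  FIRST(S)={a}  FIRST(A)={a}

FIRST(S) = ["a"]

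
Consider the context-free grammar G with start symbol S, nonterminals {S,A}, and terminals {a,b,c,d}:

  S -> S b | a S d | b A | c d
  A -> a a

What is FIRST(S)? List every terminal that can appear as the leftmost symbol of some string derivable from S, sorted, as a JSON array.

FIRST sets, iterate to fixpoint:
round 1:
  A via A→a a: +{a}
  S via S→a S d: +{a}
  S via S→b A: +{b}
  S via S→c d: +{c}
  S: {a,b,c}  A: {a}
round 2: (stable)
  S: {a,b,c}  A: {a}

FIRST(S) = ["a", "b", "c"]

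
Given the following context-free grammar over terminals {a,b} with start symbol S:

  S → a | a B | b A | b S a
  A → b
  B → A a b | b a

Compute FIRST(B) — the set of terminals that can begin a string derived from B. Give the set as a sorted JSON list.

Compute FIRST by fixpoint:
iter 1:
  A via A→b: +{b}
  B via B→A a b: +{b}
  S via S→a: +{a}
  S via S→b A: +{b}
  FIRST[S]={a,b}  FIRST[A]={b}  FIRST[B]={b}
iter 2: (no change)
  FIRST[S]={a,b}  FIRST[A]={b}  FIRST[B]={b}

FIRST(B) = ["b"]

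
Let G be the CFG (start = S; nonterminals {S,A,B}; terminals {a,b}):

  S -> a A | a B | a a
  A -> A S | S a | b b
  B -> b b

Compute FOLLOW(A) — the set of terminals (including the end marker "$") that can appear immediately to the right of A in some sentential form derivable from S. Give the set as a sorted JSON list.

FIRST iteration:
iter 1:
  A via A→b b: +{b}
  B via B→b b: +{b}
  S via S→a A: +{a}
  FIRST[S]={a}  FIRST[A]={b}  FIRST[B]={b}
iter 2:
  A via A→S a: +{a}
  FIRST[S]={a}  FIRST[A]={a,b}  FIRST[B]={b}
iter 3: done
  FIRST[S]={a}  FIRST[A]={a,b}  FIRST[B]={b}

Compute FOLLOW by fixpoint:
seed FOLLOW(S) with $
pass 1:
  A→A S: FOLLOW(A) ⊇ FIRST(S) = {a}; new: +{a}
  A→A S: FOLLOW(S) ⊇ FOLLOW(A) ⊇ {a}; new: +{a}
  S→a A: FOLLOW(A) ⊇ FOLLOW(S) ⊇ {$,a}; new: +{$}
  S→a B: FOLLOW(B) ⊇ FOLLOW(S) ⊇ {$,a}; new: +{$,a}
  FOLLOW(S)={$,a}  FOLLOW(A)={$,a}  FOLLOW(B)={$,a}
pass 2: — fixpoint
  FOLLOW(S)={$,a}  FOLLOW(A)={$,a}  FOLLOW(B)={$,a}

FOLLOW(A) = ["$", "a"]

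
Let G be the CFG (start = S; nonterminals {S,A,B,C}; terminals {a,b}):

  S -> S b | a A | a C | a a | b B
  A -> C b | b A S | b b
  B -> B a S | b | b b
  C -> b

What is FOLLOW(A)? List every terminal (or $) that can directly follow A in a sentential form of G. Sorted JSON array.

FIRST sets, iterate to fixpoint:
round 1:
  A via A→b A S: +{b}
  B via B→b: +{b}
  C via C→b: +{b}
  S via S→a A: +{a}
  S via S→b B: +{b}
  FIRST(S)={a,b}  FIRST(A)={b}  FIRST(B)={b}  FIRST(C)={b}
round 2: (no change)
  FIRST(S)={a,b}  FIRST(A)={b}  FIRST(B)={b}  FIRST(C)={b}

Compute FOLLOW by fixpoint:
initialize: $ ∈ FOLLOW(S)
[1]
  A→C b: FOLLOW(C) ⊇ FIRST(b) = {b}; new: +{b}
  A→b A S: FOLLOW(A) ⊇ FIRST(S) = {a,b}; new: +{a,b}
  A→b A S: FOLLOW(S) ⊇ FOLLOW(A) ⊇ {a,b}; new: +{a,b}
  B→B a S: FOLLOW(B) ⊇ FIRST(a) = {a}; new: +{a}
  S→a A: FOLLOW(A) ⊇ FOLLOW(S) ⊇ {$,a,b}; new: +{$}
  S→a C: FOLLOW(C) ⊇ FOLLOW(S) ⊇ {$,a,b}; new: +{$,a}
  S→b B: FOLLOW(B) ⊇ FOLLOW(S) ⊇ {$,a,b}; new: +{$,b}
  FOLLOW[S]={$,a,b}  FOLLOW[A]={$,a,b}  FOLLOW[B]={$,a,b}  FOLLOW[C]={$,a,b}
[2] — fixpoint
  FOLLOW[S]={$,a,b}  FOLLOW[A]={$,a,b}  FOLLOW[B]={$,a,b}  FOLLOW[C]={$,a,b}

FOLLOW(A) = ["$", "a", "b"]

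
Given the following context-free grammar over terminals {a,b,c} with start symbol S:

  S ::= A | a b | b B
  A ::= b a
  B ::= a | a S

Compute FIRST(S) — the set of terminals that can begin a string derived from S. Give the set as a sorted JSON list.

FIRST sets, iterate to fixpoint:
pass 1:
  A via A→b a: +{b}
  B via B→a: +{a}
  S via S→A: +{b}
  S via S→a b: +{a}
  FIRST(S)={a,b}  FIRST(A)={b}  FIRST(B)={a}
pass 2: (stable)
  FIRST(S)={a,b}  FIRST(A)={b}  FIRST(B)={a}

FIRST(S) = ["a", "b"]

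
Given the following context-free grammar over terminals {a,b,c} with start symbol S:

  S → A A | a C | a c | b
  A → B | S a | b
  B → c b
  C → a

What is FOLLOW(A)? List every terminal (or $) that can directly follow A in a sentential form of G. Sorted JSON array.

FIRST sets, iterate to fixpoint:
pass 1:
  A via A→b: +{b}
  B via B→c b: +{c}
  C via C→a: +{a}
  S via S→A A: +{b}
  S via S→a C: +{a}
  FIRST(S)={a,b}  FIRST(A)={b}  FIRST(B)={c}  FIRST(C)={a}
pass 2:
  A via A→B: +{c}
  A via A→S a: +{a}
  S via S→A A: +{c}
  FIRST(S)={a,b,c}  FIRST(A)={a,b,c}  FIRST(B)={c}  FIRST(C)={a}
pass 3: (stable)
  FIRST(S)={a,b,c}  FIRST(A)={a,b,c}  FIRST(B)={c}  FIRST(C)={a}

Compute FOLLOW by fixpoint:
initialize: $ ∈ FOLLOW(S)
pass 1:
  A→S a: FOLLOW(S) ⊇ FIRST(a) = {a}; new: +{a}
  S→A A: FOLLOW(A) ⊇ FIRST(A) = {a,b,c}; new: +{a,b,c}
  S→A A: FOLLOW(A) ⊇ FOLLOW(S) ⊇ {$,a}; new: +{$}
  S→a C: FOLLOW(C) ⊇ FOLLOW(S) ⊇ {$,a}; new: +{$,a}
  S: {$,a}  A: {$,a,b,c}  B: {}  C: {$,a}
pass 2:
  A→B: FOLLOW(B) ⊇ FOLLOW(A) ⊇ {$,a,b,c}; new: +{$,a,b,c}
  S: {$,a}  A: {$,a,b,c}  B: {$,a,b,c}  C: {$,a}
pass 3: done
  S: {$,a}  A: {$,a,b,c}  B: {$,a,b,c}  C: {$,a}

FOLLOW(A) = ["$", "a", "b", "c"]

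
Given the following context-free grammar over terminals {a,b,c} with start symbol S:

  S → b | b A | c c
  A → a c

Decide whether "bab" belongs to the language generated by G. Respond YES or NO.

CNF form of G:
  S -> T1 T1 | T2 A | b
  A -> T0 T1
  T0 -> a
  T1 -> c
  T2 -> b

CYK table (by increasing span):
  T[0,0] 'b' = {S,T2}  orig:{S}
  T[1,1] 'a' = {T0}  orig:{}
  T[2,2] 'b' = {S,T2}  orig:{S}
  T[0,1] 'ba' = ∅
  T[1,2] 'ab' = ∅
  T[0,2] 'bab' = ∅

S ∉ T[0,2] ⇒ NO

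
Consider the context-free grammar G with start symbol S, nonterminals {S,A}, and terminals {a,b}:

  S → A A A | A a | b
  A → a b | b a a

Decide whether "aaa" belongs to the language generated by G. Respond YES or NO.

Convert to CNF:
  S -> A T0 | A X3 | b
  A -> T0 T1 | T1 X2
  T0 -> a
  T1 -> b
  X2 -> T0 T0
  X3 -> A A

CYK fill:
  cell(0,0) a: {T0}  orig:{}
  cell(1,1) a: {T0}  orig:{}
  cell(2,2) a: {T0}  orig:{}
  cell(0,1) aa: {X2}  orig:{}
  cell(1,2) aa: {X2}  orig:{}
  cell(0,2) aaa: ∅

S ∉ T[0,2] ⇒ NO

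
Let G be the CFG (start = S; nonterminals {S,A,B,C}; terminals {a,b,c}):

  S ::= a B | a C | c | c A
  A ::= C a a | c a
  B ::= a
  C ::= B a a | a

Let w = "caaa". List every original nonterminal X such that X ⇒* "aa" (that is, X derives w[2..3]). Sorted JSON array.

Convert to CNF:
  S -> T0 B | T0 C | T1 A | c
  A -> C X2 | T1 T0
  B -> a
  C -> B X3 | a
  T0 -> a
  T1 -> c
  X2 -> T0 T0
  X3 -> T0 T0

Fill CYK table bottom-up, restricted to cells inside w[2..3]:
  [2..2]={B,C,T0}  "a"  orig:{B,C}
  [3..3]={B,C,T0}  "a"  orig:{B,C}
  [2..3]={S,X2,X3}  "aa"  orig:{S}

Original NTs in T[2,3] deriving "aa": ["S"]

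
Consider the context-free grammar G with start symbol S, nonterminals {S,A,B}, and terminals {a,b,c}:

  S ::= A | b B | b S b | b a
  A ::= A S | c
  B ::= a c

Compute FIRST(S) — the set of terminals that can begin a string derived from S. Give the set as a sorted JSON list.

Compute FIRST by fixpoint:
round 1:
  A via A→c: +{c}
  B via B→a c: +{a}
  S via S→A: +{c}
  S via S→b B: +{b}
  FIRST[S]={b,c}  FIRST[A]={c}  FIRST[B]={a}
round 2: (no change)
  FIRST[S]={b,c}  FIRST[A]={c}  FIRST[B]={a}

FIRST(S) = ["b", "c"]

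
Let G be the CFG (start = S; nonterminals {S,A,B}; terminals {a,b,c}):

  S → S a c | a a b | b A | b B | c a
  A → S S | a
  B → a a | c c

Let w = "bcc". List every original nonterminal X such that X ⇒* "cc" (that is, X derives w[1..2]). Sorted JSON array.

CNF form of G:
  S -> S X3 | T0 X4 | T1 T0 | T2 A | T2 B
  A -> S S | a
  B -> T0 T0 | T1 T1
  T0 -> a
  T1 -> c
  T2 -> b
  X3 -> T0 T1
  X4 -> T0 T2

Fill CYK table bottom-up — only the sub-triangle for w[1..2]:
  [1..1]={T1}  "c"  orig:{}
  [2..2]={T1}  "c"  orig:{}
  [1..2]={B}  "cc"

Original NTs in T[1,2] deriving "cc": ["B"]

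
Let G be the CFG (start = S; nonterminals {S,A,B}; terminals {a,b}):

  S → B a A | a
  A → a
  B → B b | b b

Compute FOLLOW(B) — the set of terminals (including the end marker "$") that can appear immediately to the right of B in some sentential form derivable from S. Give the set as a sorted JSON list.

FIRST sets, iterate to fixpoint:
iter 1:
  A via A→a: +{a}
  B via B→b b: +{b}
  S via S→B a A: +{b}
  S via S→a: +{a}
  FIRST(S)={a,b}  FIRST(A)={a}  FIRST(B)={b}
iter 2: (stable)
  FIRST(S)={a,b}  FIRST(A)={a}  FIRST(B)={b}

Compute FOLLOW by fixpoint:
FOLLOW(S) := {$}
pass 1:
  B→B b: FOLLOW(B) ⊇ FIRST(b) = {b}; new: +{b}
  S→B a A: FOLLOW(B) ⊇ FIRST(a) = {a}; new: +{a}
  S→B a A: FOLLOW(A) ⊇ FOLLOW(S) ⊇ {$}; new: +{$}
  FOLLOW[S]={$}  FOLLOW[A]={$}  FOLLOW[B]={a,b}
pass 2: (stable)
  FOLLOW[S]={$}  FOLLOW[A]={$}  FOLLOW[B]={a,b}

FOLLOW(B) = ["a", "b"]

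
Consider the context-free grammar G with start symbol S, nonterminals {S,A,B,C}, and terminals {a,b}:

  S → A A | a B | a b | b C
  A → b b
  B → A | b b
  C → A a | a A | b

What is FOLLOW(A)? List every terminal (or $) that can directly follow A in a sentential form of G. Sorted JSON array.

FIRST sets, iterate to fixpoint:
iter 1:
  A via A→b b: +{b}
  B via B→A: +{b}
  C via C→A a: +{b}
  C via C→a A: +{a}
  S via S→A A: +{b}
  S via S→a B: +{a}
  S: {a,b}  A: {b}  B: {b}  C: {a,b}
iter 2: done
  S: {a,b}  A: {b}  B: {b}  C: {a,b}

Compute FOLLOW by fixpoint:
seed FOLLOW(S) with $
iter 1:
  C→A a: FOLLOW(A) ⊇ FIRST(a) = {a}; new: +{a}
  S→A A: FOLLOW(A) ⊇ FIRST(A) = {b}; new: +{b}
  S→A A: FOLLOW(A) ⊇ FOLLOW(S) ⊇ {$}; new: +{$}
  S→a B: FOLLOW(B) ⊇ FOLLOW(S) ⊇ {$}; new: +{$}
  S→b C: FOLLOW(C) ⊇ FOLLOW(S) ⊇ {$}; new: +{$}
  FOLLOW[S]={$}  FOLLOW[A]={$,a,b}  FOLLOW[B]={$}  FOLLOW[C]={$}
iter 2: (stable)
  FOLLOW[S]={$}  FOLLOW[A]={$,a,b}  FOLLOW[B]={$}  FOLLOW[C]={$}

FOLLOW(A) = ["$", "a", "b"]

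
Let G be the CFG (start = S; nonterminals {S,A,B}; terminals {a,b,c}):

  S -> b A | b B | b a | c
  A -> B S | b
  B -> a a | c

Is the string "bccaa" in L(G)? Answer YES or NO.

CNF form of G:
  S -> T1 A | T1 B | T1 T0 | c
  A -> B S | b
  B -> T0 T0 | c
  T0 -> a
  T1 -> b

CYK table (by increasing span):
  T[0,0] 'b' = {A,T1}  orig:{A}
  T[1,1] 'c' = {B,S}
  T[2,2] 'c' = {B,S}
  T[3,3] 'a' = {T0}  orig:{}
  T[4,4] 'a' = {T0}  orig:{}
  T[0,1] 'bc' = {S}
  T[1,2] 'cc' = {A}
  T[2,3] 'ca' = ∅
  T[3,4] 'aa' = {B}
  T[0,2] 'bcc' = {S}
  T[1,3] 'cca' = ∅
  T[2,4] 'caa' = ∅
  T[0,3] 'bcca' = ∅
  T[1,4] 'ccaa' = ∅
  T[0,4] 'bccaa' = ∅

S ∉ T[0,4] ⇒ NO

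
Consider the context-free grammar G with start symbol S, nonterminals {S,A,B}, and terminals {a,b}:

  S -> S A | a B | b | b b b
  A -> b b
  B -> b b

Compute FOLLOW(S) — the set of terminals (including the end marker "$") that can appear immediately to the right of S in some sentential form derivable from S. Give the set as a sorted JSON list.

FIRST iteration:
pass 1:
  A via A→b b: +{b}
  B via B→b b: +{b}
  S via S→a B: +{a}
  S via S→b: +{b}
  S: {a,b}  A: {b}  B: {b}
pass 2: done
  S: {a,b}  A: {b}  B: {b}

FOLLOW iteration:
FOLLOW(S) := {$}
pass 1:
  S→S A: FOLLOW(S) ⊇ FIRST(A) = {b}; new: +{b}
  S→S A: FOLLOW(A) ⊇ FOLLOW(S) ⊇ {$,b}; new: +{$,b}
  S→a B: FOLLOW(B) ⊇ FOLLOW(S) ⊇ {$,b}; new: +{$,b}
  FOLLOW[S]={$,b}  FOLLOW[A]={$,b}  FOLLOW[B]={$,b}
pass 2: (stable)
  FOLLOW[S]={$,b}  FOLLOW[A]={$,b}  FOLLOW[B]={$,b}

FOLLOW(S) = ["$", "b"]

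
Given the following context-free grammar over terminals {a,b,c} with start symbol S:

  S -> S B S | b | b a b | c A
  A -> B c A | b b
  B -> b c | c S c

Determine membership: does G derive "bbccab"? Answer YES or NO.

CNF form of G:
  S -> S X5 | T0 A | T1 X6 | b
  A -> B X3 | T1 T1
  B -> T0 X4 | T1 T0
  T0 -> c
  T1 -> b
  T2 -> a
  X3 -> T0 A
  X4 -> S T0
  X5 -> B S
  X6 -> T2 T1

CYK fill:
  cell(0,0) b: {S,T1}  orig:{S}
  cell(1,1) b: {S,T1}  orig:{S}
  cell(2,2) c: {T0}  orig:{}
  cell(3,3) c: {T0}  orig:{}
  cell(4,4) a: {T2}  orig:{}
  cell(5,5) b: {S,T1}  orig:{S}
  cell(0,1) bb: {A}
  cell(1,2) bc: {B,X4}  orig:{B}
  cell(2,3) cc: ∅
  cell(3,4) ca: ∅
  cell(4,5) ab: {X6}  orig:{}
  cell(0,2) bbc: ∅
  cell(1,3) bcc: ∅
  cell(2,4) cca: ∅
  cell(3,5) cab: ∅
  cell(0,3) bbcc: ∅
  cell(1,4) bcca: ∅
  cell(2,5) ccab: ∅
  cell(0,4) bbcca: ∅
  cell(1,5) bccab: ∅
  cell(0,5) bbccab: ∅

S ∉ T[0,5] ⇒ NO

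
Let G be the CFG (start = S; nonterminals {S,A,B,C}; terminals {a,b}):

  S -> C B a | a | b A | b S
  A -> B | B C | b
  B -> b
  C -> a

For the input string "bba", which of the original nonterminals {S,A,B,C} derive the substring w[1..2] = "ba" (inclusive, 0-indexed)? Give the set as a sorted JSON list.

CNF form of G:
  S -> C X2 | T1 A | T1 S | a
  A -> B C | b
  B -> b
  C -> a
  T0 -> a
  T1 -> b
  X2 -> B T0

Fill CYK table bottom-up, restricted to cells inside w[1..2]:
  cell(1,1) b: {A,B,T1}  orig:{A,B}
  cell(2,2) a: {C,S,T0}  orig:{C,S}
  cell(1,2) ba: {A,S,X2}  orig:{A,S}

Original NTs in T[1,2] deriving "ba": ["A", "S"]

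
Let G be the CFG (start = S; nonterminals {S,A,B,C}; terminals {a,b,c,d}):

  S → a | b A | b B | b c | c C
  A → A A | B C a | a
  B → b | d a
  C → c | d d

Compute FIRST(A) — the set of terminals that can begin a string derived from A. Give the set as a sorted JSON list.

FIRST iteration:
[1]
  A via A→a: +{a}
  B via B→b: +{b}
  B via B→d a: +{d}
  C via C→c: +{c}
  C via C→d d: +{d}
  S via S→a: +{a}
  S via S→b A: +{b}
  S via S→c C: +{c}
  FIRST[S]={a,b,c}  FIRST[A]={a}  FIRST[B]={b,d}  FIRST[C]={c,d}
[2]
  A via A→B C a: +{b,d}
  FIRST[S]={a,b,c}  FIRST[A]={a,b,d}  FIRST[B]={b,d}  FIRST[C]={c,d}
[3] done
  FIRST[S]={a,b,c}  FIRST[A]={a,b,d}  FIRST[B]={b,d}  FIRST[C]={c,d}

FIRST(A) = ["a", "b", "d"]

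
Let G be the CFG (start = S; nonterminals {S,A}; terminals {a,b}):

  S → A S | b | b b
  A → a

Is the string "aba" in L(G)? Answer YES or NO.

Convert to CNF:
  S -> A S | T0 T0 | b
  A -> a
  T0 -> b

CYK table (by increasing span):
  [0..0]={A}  "a"
  [1..1]={S,T0}  "b"  orig:{S}
  [2..2]={A}  "a"
  [0..1]={S}  "ab"
  [1..2]=∅  "ba"
  [0..2]=∅  "aba"

S ∉ T[0,2] ⇒ NO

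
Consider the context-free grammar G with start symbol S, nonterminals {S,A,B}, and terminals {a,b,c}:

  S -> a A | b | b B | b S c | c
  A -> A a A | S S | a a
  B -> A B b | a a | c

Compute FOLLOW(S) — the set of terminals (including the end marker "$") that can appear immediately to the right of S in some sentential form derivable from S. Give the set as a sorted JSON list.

FIRST iteration:
[1]
  A via A→a a: +{a}
  B via B→A B b: +{a}
  B via B→c: +{c}
  S via S→a A: +{a}
  S via S→b: +{b}
  S via S→c: +{c}
  FIRST[S]={a,b,c}  FIRST[A]={a}  FIRST[B]={a,c}
[2]
  A via A→S S: +{b,c}
  B via B→A B b: +{b}
  FIRST[S]={a,b,c}  FIRST[A]={a,b,c}  FIRST[B]={a,b,c}
[3] done
  FIRST[S]={a,b,c}  FIRST[A]={a,b,c}  FIRST[B]={a,b,c}

Compute FOLLOW by fixpoint:
initialize: $ ∈ FOLLOW(S)
[1]
  A→A a A: FOLLOW(A) ⊇ FIRST(a) = {a}; new: +{a}
  A→S S: FOLLOW(S) ⊇ FIRST(S) = {a,b,c}; new: +{a,b,c}
  B→A B b: FOLLOW(A) ⊇ FIRST(B) = {a,b,c}; new: +{b,c}
  B→A B b: FOLLOW(B) ⊇ FIRST(b) = {b}; new: +{b}
  S→a A: FOLLOW(A) ⊇ FOLLOW(S) ⊇ {$,a,b,c}; new: +{$}
  S→b B: FOLLOW(B) ⊇ FOLLOW(S) ⊇ {$,a,b,c}; new: +{$,a,c}
  S: {$,a,b,c}  A: {$,a,b,c}  B: {$,a,b,c}
[2] (no change)
  S: {$,a,b,c}  A: {$,a,b,c}  B: {$,a,b,c}

FOLLOW(S) = ["$", "a", "b", "c"]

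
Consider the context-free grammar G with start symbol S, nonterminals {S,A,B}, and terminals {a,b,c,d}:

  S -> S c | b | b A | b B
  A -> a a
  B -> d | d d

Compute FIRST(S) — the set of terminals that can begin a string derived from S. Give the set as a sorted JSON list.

FIRST sets, iterate to fixpoint:
[1]
  A via A→a a: +{a}
  B via B→d: +{d}
  S via S→b: +{b}
  S: {b}  A: {a}  B: {d}
[2] (no change)
  S: {b}  A: {a}  B: {d}

FIRST(S) = ["b"]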